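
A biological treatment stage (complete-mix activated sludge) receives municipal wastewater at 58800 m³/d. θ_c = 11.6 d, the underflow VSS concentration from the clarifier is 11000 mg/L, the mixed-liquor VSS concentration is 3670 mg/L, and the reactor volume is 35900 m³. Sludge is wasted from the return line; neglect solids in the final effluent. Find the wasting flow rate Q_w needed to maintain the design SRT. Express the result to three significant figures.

Wasting from the return line (neglecting effluent solids): Q_w = V·X / (θ_c·X_r) = 35900 × 3670 / (11.6 × 11000) = 1033 m³/d.

Q_w ≈ 1030 m³/d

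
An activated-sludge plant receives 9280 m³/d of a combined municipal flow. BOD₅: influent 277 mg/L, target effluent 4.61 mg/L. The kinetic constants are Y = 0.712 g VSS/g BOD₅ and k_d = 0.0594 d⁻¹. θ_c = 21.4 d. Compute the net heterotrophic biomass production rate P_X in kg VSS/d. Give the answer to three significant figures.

The observed yield is Y_obs = Y/(1 + k_d·θ_c) = 0.712 / (1 + 0.0594 × 21.4) = 0.712 / 2.271 = 0.3135 g VSS per g BOD₅ removed.
Mass of BOD₅ removed per day: Q(S₀ − S) = 9280 × 272.4 g/m³ = 2528 kg/d.
P_X = Y_obs · Q(S₀ − S) = 0.3135 × 2528 = 792.4 kg VSS/d.

P_X ≈ 792 kg VSS/d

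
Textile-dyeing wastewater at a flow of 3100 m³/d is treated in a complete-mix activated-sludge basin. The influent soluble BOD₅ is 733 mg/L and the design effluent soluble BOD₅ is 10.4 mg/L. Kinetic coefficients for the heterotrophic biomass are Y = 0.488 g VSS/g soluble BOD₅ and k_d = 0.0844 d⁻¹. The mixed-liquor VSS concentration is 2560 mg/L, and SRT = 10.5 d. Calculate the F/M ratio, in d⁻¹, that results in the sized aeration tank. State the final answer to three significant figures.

Rearranging the biomass balance for a CMAS with decay, V = Y·Q·ΔS·θ_c / [X·(1+k_d θ_c)] = 0.488 × 3100 × (733 − 10.4) × 10.5 / [2560 × (1 + 0.0844 × 10.5)] = 1.15×10^7 / 4829 = 2377 m³.
F/M = applied load / biomass = Q·S₀/(V·X) = 3100 × 733 / (2377 × 2560) = 0.3734 d⁻¹.

F/M ≈ 0.373 d⁻¹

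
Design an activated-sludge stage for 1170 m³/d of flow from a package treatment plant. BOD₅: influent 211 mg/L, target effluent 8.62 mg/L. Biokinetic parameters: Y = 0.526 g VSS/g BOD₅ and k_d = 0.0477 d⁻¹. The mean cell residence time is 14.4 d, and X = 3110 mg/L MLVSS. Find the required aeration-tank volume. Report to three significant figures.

V ≈ 342 m³

Steady-state biomass mass balance: V·X·(1 + k_d·θ_c) = Y·Q·(S₀ − S)·θ_c, so V = 0.526 × 1170 × (211 − 8.62) × 14.4 / [3110 × (1 + 0.0477 × 14.4)] = 1.79×10^6 / 5246 = 341.9 m³.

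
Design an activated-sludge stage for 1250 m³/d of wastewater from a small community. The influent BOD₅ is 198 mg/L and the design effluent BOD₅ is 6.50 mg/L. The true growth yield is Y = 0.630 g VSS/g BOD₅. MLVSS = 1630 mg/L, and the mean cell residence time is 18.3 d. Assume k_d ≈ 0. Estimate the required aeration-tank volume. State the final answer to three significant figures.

V·X = Y·Q·ΔS·θ_c gives V = 0.630 × 1250 × (198 − 6.50) × 18.3 / 1630 = 1693 m³.

V ≈ 1690 m³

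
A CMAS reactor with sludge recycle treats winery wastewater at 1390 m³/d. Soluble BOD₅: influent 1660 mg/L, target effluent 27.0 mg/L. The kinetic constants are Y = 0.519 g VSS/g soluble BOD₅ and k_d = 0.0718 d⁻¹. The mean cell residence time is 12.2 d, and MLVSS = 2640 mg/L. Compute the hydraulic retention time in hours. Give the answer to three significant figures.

Steady-state biomass mass balance: V·X·(1 + k_d·θ_c) = Y·Q·(S₀ − S)·θ_c, so V = 0.519 × 1390 × (1660 − 27.0) × 12.2 / [2640 × (1 + 0.0718 × 12.2)] = 1.44×10^7 / 4953 = 2902 m³.
Hydraulic retention time τ = V/Q = 2902 / 1390 = 2.088 d = 50.11 h.

τ ≈ 50.1 h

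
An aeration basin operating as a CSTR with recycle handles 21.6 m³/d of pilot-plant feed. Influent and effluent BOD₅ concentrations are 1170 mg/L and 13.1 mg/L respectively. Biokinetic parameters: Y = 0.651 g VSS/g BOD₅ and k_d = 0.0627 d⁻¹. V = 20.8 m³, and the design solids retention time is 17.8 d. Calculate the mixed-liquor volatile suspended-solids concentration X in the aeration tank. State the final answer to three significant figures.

X ≈ 6580 mg/L

X = Y·Q·ΔS·θ_c / [V·(1 + k_d θ_c)] = 0.651 × 21.6 × (1170 − 13.1) × 17.8 / [20.8 × (1 + 0.0627 × 17.8)] = 6579 mg/L.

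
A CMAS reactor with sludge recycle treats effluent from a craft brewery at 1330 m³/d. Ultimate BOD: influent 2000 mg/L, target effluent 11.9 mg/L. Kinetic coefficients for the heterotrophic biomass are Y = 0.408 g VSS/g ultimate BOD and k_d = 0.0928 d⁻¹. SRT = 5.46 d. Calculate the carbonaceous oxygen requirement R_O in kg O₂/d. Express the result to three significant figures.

Correct the yield for decay: Y_obs = Y/(1 + k_d θ_c) = 0.408 / (1 + 0.0928 × 5.46) = 0.408 / 1.507 = 0.2708.
ΔS = 2000 − 11.9 = 1988 mg/L, so the substrate removal rate is 1330 × 1988/1000 = 2644 kg ultimate BOD/d.
Biomass synthesised: P_X = Y_obs × 2644 = 716.0 kg VSS/d.
R_O = Q·(S₀ − S) − 1.42·P_X = 2644 − 1.42 × 716.0 = 1627 kg O₂/d.

R_O ≈ 1630 kg O₂/d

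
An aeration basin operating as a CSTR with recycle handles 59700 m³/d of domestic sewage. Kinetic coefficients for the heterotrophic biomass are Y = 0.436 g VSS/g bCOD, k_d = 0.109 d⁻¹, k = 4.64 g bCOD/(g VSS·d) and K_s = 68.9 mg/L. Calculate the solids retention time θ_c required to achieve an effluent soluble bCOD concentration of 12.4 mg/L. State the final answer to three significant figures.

θ_c ≈ 5.01 d

At the target effluent, Y k S/(K_s+S) = 0.436×4.64×12.4/81.30 = 0.3086 d⁻¹.
1/θ_c = 0.3086 − 0.109 = 0.1996 d⁻¹, so θ_c = 5.011 d.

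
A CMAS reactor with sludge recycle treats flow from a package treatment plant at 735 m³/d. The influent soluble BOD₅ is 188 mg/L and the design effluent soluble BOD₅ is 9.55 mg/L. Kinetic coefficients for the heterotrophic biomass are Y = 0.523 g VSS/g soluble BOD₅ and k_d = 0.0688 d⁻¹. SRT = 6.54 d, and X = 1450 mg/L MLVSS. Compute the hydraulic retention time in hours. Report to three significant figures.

Steady-state biomass mass balance: V·X·(1 + k_d·θ_c) = Y·Q·(S₀ − S)·θ_c, so V = 0.523 × 735 × (188 − 9.55) × 6.54 / [1450 × (1 + 0.0688 × 6.54)] = 4.49×10^5 / 2102 = 213.4 m³.
τ = V/Q = 213.4/735 = 0.2903 d, or 6.968 h.

τ ≈ 6.97 h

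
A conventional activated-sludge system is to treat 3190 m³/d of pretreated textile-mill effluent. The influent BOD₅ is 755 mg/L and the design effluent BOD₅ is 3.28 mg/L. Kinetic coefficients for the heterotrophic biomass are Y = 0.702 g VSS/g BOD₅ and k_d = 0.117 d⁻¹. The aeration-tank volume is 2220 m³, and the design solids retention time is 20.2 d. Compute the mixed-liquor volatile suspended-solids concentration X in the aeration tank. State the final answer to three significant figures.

X ≈ 4550 mg/L

X = Y·Q·ΔS·θ_c / [V·(1 + k_d θ_c)] = 0.702 × 3190 × (755 − 3.28) × 20.2 / [2220 × (1 + 0.117 × 20.2)] = 4554 mg/L.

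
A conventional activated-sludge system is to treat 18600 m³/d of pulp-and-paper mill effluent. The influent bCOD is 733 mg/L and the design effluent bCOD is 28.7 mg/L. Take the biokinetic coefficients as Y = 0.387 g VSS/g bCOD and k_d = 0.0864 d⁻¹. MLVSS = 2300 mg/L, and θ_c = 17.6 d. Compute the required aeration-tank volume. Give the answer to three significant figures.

Steady-state biomass mass balance: V·X·(1 + k_d·θ_c) = Y·Q·(S₀ − S)·θ_c, so V = 0.387 × 18600 × (733 − 28.7) × 17.6 / [2300 × (1 + 0.0864 × 17.6)] = 8.92×10^7 / 5797 = 15391 m³.

V ≈ 15400 m³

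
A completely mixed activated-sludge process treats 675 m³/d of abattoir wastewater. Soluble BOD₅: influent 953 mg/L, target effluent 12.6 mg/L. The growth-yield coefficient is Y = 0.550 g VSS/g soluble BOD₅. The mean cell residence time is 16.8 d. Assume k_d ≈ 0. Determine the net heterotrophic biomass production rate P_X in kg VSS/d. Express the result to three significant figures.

With endogenous decay neglected, the observed yield equals the true yield: Y_obs = Y = 0.550 g VSS/g soluble BOD₅.
ΔS = 953 − 12.6 = 940.4 mg/L, so the substrate removal rate is 675 × 940.4/1000 = 634.8 kg soluble BOD₅/d.
Net biomass production P_X = Y_obs × Q·(S₀ − S) = 0.5500 × 634.8 = 349.1 kg VSS/d.

P_X ≈ 349 kg VSS/d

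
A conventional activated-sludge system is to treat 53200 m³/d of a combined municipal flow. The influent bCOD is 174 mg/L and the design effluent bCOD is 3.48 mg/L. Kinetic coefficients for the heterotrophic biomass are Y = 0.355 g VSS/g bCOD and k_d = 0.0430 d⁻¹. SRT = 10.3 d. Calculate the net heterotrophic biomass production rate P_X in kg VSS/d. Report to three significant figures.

P_X ≈ 2230 kg VSS/d

The observed yield is Y_obs = Y/(1 + k_d·θ_c) = 0.355 / (1 + 0.0430 × 10.3) = 0.355 / 1.443 = 0.2460 g VSS per g bCOD removed.
Q·(S₀ − S) = 53200 × (174 − 3.48) × 10⁻³ = 9072 kg/d removed.
Biomass produced: P_X = Y_obs·Q·ΔS = 0.2460 × 9072 ≈ 2232 kg VSS/d.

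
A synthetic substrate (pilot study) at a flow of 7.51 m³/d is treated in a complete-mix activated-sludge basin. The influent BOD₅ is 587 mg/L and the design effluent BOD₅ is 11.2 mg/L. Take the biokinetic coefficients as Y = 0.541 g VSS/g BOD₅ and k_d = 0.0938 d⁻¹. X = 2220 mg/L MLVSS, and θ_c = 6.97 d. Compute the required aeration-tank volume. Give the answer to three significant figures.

V ≈ 4.44 m³

Steady-state biomass mass balance: V·X·(1 + k_d·θ_c) = Y·Q·(S₀ − S)·θ_c, so V = 0.541 × 7.51 × (587 − 11.2) × 6.97 / [2220 × (1 + 0.0938 × 6.97)] = 1.63×10^4 / 3671 = 4.441 m³.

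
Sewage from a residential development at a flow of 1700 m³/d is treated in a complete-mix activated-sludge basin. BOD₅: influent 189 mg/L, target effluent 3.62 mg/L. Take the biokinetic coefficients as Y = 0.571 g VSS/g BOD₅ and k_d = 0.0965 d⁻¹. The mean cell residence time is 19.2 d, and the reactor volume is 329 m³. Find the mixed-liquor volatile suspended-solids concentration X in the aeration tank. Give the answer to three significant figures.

Solving the biomass balance for X: X = Y Q (S₀−S) θ_c / [V (1+k_d θ_c)] = 0.571 × 1700 × (189 − 3.62) × 19.2 / [329 × (1 + 0.0965 × 19.2)] = 3681 mg/L.

X ≈ 3680 mg/L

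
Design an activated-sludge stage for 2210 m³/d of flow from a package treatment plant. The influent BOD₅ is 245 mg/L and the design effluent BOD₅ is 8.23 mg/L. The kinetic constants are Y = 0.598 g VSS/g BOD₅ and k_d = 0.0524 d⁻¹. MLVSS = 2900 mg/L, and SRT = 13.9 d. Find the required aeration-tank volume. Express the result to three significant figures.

V ≈ 868 m³

Steady-state biomass mass balance: V·X·(1 + k_d·θ_c) = Y·Q·(S₀ − S)·θ_c, so V = 0.598 × 2210 × (245 − 8.23) × 13.9 / [2900 × (1 + 0.0524 × 13.9)] = 4.35×10^6 / 5012 = 867.8 m³.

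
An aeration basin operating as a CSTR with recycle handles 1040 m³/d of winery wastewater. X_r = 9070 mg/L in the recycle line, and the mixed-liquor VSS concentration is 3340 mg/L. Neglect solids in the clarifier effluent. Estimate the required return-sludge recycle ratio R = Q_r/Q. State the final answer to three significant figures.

Solids balance on the clarifier gives (1+R)X = R·X_r, so R = X/(X_r − X) = 3340 / (9070 − 3340) = 0.5829.

R ≈ 0.583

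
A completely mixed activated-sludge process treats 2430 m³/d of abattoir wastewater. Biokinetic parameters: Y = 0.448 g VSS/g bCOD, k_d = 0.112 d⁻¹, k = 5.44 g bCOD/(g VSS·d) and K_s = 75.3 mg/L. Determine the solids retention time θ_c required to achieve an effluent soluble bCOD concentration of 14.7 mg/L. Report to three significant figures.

Specific growth rate at S = 14.7 mg/L: μ = YkS/(K_s+S) = 0.448·5.44·14.7/(75.3+14.7) = 0.3981 d⁻¹.
Then 1/θ_c = μ − k_d = 0.3981 − 0.112 = 0.2861 d⁻¹, giving θ_c = 3.496 d.

θ_c ≈ 3.50 d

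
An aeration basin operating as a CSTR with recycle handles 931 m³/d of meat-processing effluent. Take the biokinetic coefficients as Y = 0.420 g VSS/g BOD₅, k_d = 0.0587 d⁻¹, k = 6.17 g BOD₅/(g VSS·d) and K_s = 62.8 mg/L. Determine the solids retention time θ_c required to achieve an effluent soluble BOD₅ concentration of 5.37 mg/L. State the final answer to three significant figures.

θ_c ≈ 6.88 d

At the target effluent, Y k S/(K_s+S) = 0.420×6.17×5.37/68.17 = 0.2041 d⁻¹.
θ_c = 1/(μ − k_d) = 1/(0.2041 − 0.0587) = 1/0.1454 = 6.876 d.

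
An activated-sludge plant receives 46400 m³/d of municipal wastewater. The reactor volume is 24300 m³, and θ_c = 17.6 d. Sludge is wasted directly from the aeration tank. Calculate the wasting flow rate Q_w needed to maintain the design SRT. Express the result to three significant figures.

Wasting from the aeration tank: Q_w = V / θ_c = 24300 / 17.6 = 1381 m³/d.

Q_w ≈ 1380 m³/d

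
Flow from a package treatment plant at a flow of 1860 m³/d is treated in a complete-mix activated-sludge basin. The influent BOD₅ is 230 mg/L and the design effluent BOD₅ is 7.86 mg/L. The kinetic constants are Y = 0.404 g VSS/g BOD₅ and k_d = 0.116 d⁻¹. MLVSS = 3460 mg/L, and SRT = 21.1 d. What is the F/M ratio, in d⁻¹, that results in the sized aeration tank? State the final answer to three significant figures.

From the SRT design equation V = Y Q (S₀−S) θ_c / [X (1 + k_d θ_c)] = 0.404 × 1860 × (230 − 7.86) × 21.1 / [3460 × (1 + 0.116 × 21.1)] = 3.52×10^6 / 11929 = 295.3 m³.
F/M = Q·S₀ / (V·X) = 1860 × 230 / (295.3 × 3460) = 0.4187 g BOD₅·(g VSS·d)⁻¹.

F/M ≈ 0.419 d⁻¹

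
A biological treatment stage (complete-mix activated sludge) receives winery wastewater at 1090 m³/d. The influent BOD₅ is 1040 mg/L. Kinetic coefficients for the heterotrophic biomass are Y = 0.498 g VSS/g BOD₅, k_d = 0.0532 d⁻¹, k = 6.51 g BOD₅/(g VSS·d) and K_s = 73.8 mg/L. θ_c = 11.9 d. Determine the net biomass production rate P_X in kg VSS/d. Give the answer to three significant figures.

Effluent substrate depends only on kinetics and SRT: S = K_s(1 + k_d θ_c) / [θ_c(Yk − k_d) − 1] = 73.8 × (1 + 0.0532 × 11.9) / [11.9 × (0.498 × 6.51 − 0.0532) − 1] = 120.5 / 36.95 = 3.262 mg/L.
Correct the yield for decay: Y_obs = Y/(1 + k_d θ_c) = 0.498 / (1 + 0.0532 × 11.9) = 0.498 / 1.633 = 0.3049.
Substrate removed = Q·(S₀ − S) = 1090 m³/d × (1040 − 3.26) g/m³ = 1.13×10^6 g/d = 1130 kg/d.
Net biomass production P_X = Y_obs × Q·(S₀ − S) = 0.3049 × 1130 = 344.6 kg VSS/d.

P_X ≈ 345 kg VSS/d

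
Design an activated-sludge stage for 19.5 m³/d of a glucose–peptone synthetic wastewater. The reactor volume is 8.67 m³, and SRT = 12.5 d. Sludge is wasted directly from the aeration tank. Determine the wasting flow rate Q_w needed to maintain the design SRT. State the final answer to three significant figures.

Q_w ≈ 0.694 m³/d

Wasting from the aeration tank: Q_w = V / θ_c = 8.670 / 12.5 = 0.6936 m³/d.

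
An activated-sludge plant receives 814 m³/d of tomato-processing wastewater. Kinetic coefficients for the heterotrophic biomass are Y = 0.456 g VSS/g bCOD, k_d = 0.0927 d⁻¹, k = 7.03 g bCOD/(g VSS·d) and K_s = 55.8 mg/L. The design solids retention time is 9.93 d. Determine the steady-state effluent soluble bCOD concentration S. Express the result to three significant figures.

For a completely mixed reactor with recycle the Lawrence–McCarty relation gives S = K_s·(1 + k_d·θ_c) / [θ_c·(Y·k − k_d) − 1] = 55.8 × (1 + 0.0927 × 9.93) / [9.93 × (0.456 × 7.03 − 0.0927) − 1] = 107.2 / 29.91 = 3.583 mg/L.

S ≈ 3.58 mg/L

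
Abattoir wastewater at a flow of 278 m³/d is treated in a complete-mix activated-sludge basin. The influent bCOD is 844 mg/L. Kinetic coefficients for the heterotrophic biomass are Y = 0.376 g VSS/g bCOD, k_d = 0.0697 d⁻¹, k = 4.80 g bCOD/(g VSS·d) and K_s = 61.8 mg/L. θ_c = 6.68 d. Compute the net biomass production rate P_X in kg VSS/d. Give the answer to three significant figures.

P_X ≈ 59.6 kg VSS/d

Effluent substrate depends only on kinetics and SRT: S = K_s(1 + k_d θ_c) / [θ_c(Yk − k_d) − 1] = 61.8 × (1 + 0.0697 × 6.68) / [6.68 × (0.376 × 4.80 − 0.0697) − 1] = 90.57 / 10.59 = 8.552 mg/L.
Y_obs = Y / (1 + k_d θ_c) = 0.376 / (1 + 0.0697 × 6.68) = 0.376 / 1.466 = 0.2566.
Mass of bCOD removed per day: Q(S₀ − S) = 278 × 835.5 g/m³ = 232.3 kg/d.
Biomass produced: P_X = Y_obs·Q·ΔS = 0.2566 × 232.3 ≈ 59.59 kg VSS/d.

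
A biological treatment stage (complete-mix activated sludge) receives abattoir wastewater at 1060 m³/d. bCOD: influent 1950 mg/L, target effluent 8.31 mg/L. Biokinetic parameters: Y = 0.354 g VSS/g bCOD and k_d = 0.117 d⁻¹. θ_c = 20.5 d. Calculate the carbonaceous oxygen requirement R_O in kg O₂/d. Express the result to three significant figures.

The observed yield is Y_obs = Y/(1 + k_d·θ_c) = 0.354 / (1 + 0.117 × 20.5) = 0.354 / 3.399 = 0.1042 g VSS per g bCOD removed.
Q·(S₀ − S) = 1060 × (1950 − 8.31) × 10⁻³ = 2058 kg/d removed.
Biomass synthesised: P_X = Y_obs × 2058 = 214.4 kg VSS/d.
R_O = Q·ΔS − 1.42 P_X = 2058 − 304.4 = 1754 kg O₂/d.

R_O ≈ 1750 kg O₂/d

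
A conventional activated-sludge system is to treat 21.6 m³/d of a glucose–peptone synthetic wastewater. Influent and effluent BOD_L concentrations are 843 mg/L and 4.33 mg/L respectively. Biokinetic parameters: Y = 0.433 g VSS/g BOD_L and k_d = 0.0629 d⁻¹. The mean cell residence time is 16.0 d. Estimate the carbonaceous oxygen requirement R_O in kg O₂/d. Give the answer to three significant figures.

R_O ≈ 12.6 kg O₂/d

Y_obs = Y / (1 + k_d θ_c) = 0.433 / (1 + 0.0629 × 16.0) = 0.433 / 2.006 = 0.2158.
Substrate removed = Q·(S₀ − S) = 21.6 m³/d × (843 − 4.33) g/m³ = 1.81×10^4 g/d = 18.12 kg/d.
Net sludge production P_X = 0.2158 × 18.12 = 3.909 kg VSS/d.
R_O = Q·(S₀ − S) − 1.42·P_X = 18.12 − 1.42 × 3.909 = 12.56 kg O₂/d.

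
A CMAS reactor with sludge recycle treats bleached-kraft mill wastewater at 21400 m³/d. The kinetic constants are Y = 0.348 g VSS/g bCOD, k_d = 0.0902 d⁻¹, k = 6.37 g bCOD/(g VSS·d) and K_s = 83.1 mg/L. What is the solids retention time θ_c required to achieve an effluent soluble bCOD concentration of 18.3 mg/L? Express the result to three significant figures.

θ_c ≈ 3.23 d

From 1/θ_c = Y·k·S/(K_s + S) − k_d: Y·k·S/(K_s+S) = 0.348 × 6.37 × 18.3 / (83.1 + 18.3) = 0.4001 d⁻¹.
1/θ_c = 0.4001 − 0.0902 = 0.3099 d⁻¹, so θ_c = 3.227 d.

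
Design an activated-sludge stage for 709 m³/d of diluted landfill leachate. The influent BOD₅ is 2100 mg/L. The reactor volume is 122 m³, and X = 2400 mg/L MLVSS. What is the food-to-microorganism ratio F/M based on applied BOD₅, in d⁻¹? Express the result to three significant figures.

F/M ≈ 5.09 d⁻¹

F/M = Q·S₀ / (V·X) = 709 × 2100 / (122.0 × 2400) = 5.085 g BOD₅·(g VSS·d)⁻¹.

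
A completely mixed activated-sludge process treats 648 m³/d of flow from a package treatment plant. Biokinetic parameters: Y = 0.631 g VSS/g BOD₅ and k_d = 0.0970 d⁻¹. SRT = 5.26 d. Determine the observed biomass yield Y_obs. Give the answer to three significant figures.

Y_obs ≈ 0.418 g VSS/g BOD₅

Observed yield with endogenous decay: Y_obs = Y / (1 + k_d·θ_c) = 0.631 / (1 + 0.0970 × 5.26) = 0.631 / 1.510 = 0.4178 g VSS/g BOD₅.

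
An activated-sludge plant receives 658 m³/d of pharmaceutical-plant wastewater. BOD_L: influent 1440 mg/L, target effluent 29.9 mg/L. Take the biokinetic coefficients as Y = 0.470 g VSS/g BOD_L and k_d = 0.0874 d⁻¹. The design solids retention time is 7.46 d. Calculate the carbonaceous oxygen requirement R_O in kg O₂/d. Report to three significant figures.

The observed yield is Y_obs = Y/(1 + k_d·θ_c) = 0.470 / (1 + 0.0874 × 7.46) = 0.470 / 1.652 = 0.2845 g VSS per g BOD_L removed.
Mass of BOD_L removed per day: Q(S₀ − S) = 658 × 1410 g/m³ = 927.8 kg/d.
P_X = Y_obs·Q·(S₀ − S) = 0.2845 × 927.8 = 264.0 kg VSS/d.
Carbonaceous O₂ demand = substrate oxidised − cell-mass equivalent = 927.8 − 1.42 × 264.0 = 553.0 kg O₂/d.

R_O ≈ 553 kg O₂/d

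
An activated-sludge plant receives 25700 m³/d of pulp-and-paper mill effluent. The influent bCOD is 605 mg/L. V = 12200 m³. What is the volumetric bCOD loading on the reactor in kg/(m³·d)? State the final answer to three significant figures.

Volumetric loading L_v = Q·S₀ / V = 25700 × 605 g/m³ / 12200 m³ = 1274 g/(m³·d) = 1.274 kg bCOD/(m³·d).

L_v ≈ 1.27 kg bCOD/(m³·d)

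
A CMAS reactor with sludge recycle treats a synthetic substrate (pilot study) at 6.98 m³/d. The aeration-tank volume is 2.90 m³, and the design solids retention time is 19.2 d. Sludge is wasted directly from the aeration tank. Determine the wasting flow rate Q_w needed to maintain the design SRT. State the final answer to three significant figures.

Q_w ≈ 0.151 m³/d

With mixed-liquor wasting, θ_c = V/Q_w, so Q_w = V/θ_c = 2.900/19.2 = 0.1510 m³/d.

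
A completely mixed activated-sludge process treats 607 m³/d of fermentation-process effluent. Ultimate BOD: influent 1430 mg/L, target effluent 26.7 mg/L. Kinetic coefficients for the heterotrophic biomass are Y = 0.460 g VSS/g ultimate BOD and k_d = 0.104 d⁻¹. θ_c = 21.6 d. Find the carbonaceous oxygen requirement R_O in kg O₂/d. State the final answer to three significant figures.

The observed yield is Y_obs = Y/(1 + k_d·θ_c) = 0.460 / (1 + 0.104 × 21.6) = 0.460 / 3.246 = 0.1417 g VSS per g ultimate BOD removed.
Substrate removed = Q·(S₀ − S) = 607 m³/d × (1430 − 26.7) g/m³ = 8.52×10^5 g/d = 851.8 kg/d.
P_X = Y_obs·Q·(S₀ − S) = 0.1417 × 851.8 = 120.7 kg VSS/d.
R_O = Q·ΔS − 1.42 P_X = 851.8 − 171.4 = 680.4 kg O₂/d.

R_O ≈ 680 kg O₂/d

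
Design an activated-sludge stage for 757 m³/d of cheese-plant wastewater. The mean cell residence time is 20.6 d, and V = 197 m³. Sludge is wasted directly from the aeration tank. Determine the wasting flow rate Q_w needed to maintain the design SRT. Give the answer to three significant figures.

With mixed-liquor wasting, θ_c = V/Q_w, so Q_w = V/θ_c = 197.0/20.6 = 9.563 m³/d.

Q_w ≈ 9.56 m³/d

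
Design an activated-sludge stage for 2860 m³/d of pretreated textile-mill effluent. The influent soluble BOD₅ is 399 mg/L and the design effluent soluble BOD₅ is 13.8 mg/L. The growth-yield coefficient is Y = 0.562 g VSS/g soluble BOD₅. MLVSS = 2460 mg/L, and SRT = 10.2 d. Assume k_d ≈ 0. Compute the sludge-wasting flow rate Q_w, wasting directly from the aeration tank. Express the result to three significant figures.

With k_d = 0 the design equation reduces to V = Y Q (S₀−S) θ_c / X = 0.562 × 2860 × (399 − 13.8) × 10.2 / 2460 = 2567 m³.
For wasting at MLVSS concentration, Q_w = V/θ_c = 2567/10.2 = 251.7 m³/d.

Q_w ≈ 252 m³/d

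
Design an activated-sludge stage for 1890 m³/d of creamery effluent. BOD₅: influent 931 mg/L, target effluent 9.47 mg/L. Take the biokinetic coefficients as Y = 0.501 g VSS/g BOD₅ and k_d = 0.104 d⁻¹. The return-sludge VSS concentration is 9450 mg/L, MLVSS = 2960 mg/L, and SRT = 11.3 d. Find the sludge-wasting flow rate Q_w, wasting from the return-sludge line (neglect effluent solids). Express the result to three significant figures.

From the SRT design equation V = Y Q (S₀−S) θ_c / [X (1 + k_d θ_c)] = 0.501 × 1890 × (931 − 9.47) × 11.3 / [2960 × (1 + 0.104 × 11.3)] = 9.86×10^6 / 6439 = 1531 m³.
Wasting from the return line (neglecting effluent solids): Q_w = V·X / (θ_c·X_r) = 1531 × 2960 / (11.3 × 9450) = 42.45 m³/d.

Q_w ≈ 42.5 m³/d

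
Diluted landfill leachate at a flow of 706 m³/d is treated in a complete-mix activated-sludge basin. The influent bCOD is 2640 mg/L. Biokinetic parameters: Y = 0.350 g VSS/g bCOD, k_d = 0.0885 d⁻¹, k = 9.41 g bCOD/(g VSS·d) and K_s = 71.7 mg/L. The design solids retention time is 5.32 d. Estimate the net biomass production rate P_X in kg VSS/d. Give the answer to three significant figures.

P_X ≈ 442 kg VSS/d

Effluent substrate depends only on kinetics and SRT: S = K_s(1 + k_d θ_c) / [θ_c(Yk − k_d) − 1] = 71.7 × (1 + 0.0885 × 5.32) / [5.32 × (0.350 × 9.41 − 0.0885) − 1] = 105.5 / 16.05 = 6.570 mg/L.
The observed yield is Y_obs = Y/(1 + k_d·θ_c) = 0.350 / (1 + 0.0885 × 5.32) = 0.350 / 1.471 = 0.2380 g VSS per g bCOD removed.
Mass of bCOD removed per day: Q(S₀ − S) = 706 × 2633 g/m³ = 1859 kg/d.
So the net sludge growth is P_X = 0.2380 × 1859 = 442.4 kg VSS/d.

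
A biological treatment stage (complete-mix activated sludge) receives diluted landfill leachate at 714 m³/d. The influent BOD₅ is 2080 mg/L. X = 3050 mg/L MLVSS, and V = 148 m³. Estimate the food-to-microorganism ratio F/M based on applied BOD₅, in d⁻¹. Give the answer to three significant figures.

F/M ≈ 3.29 d⁻¹

F/M = Q·S₀ / (V·X) = 714 × 2080 / (148.0 × 3050) = 3.290 g BOD₅·(g VSS·d)⁻¹.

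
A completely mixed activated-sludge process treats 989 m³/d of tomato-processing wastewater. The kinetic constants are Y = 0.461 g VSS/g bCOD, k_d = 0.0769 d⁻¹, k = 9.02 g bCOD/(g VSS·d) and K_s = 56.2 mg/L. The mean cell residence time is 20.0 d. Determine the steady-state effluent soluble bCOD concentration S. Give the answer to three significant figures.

For a completely mixed reactor with recycle the Lawrence–McCarty relation gives S = K_s·(1 + k_d·θ_c) / [θ_c·(Y·k − k_d) − 1] = 56.2 × (1 + 0.0769 × 20.0) / [20.0 × (0.461 × 9.02 − 0.0769) − 1] = 142.6 / 80.63 = 1.769 mg/L.

S ≈ 1.77 mg/L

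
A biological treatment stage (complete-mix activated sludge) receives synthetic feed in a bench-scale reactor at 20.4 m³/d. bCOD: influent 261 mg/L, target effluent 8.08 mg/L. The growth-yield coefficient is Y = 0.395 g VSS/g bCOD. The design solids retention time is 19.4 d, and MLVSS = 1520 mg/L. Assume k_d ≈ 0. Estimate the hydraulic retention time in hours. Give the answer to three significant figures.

τ ≈ 30.6 h

With k_d = 0 the design equation reduces to V = Y Q (S₀−S) θ_c / X = 0.395 × 20.4 × (261 − 8.08) × 19.4 / 1520 = 26.01 m³.
τ = V/Q = 26.01/20.4 = 1.275 d, or 30.60 h.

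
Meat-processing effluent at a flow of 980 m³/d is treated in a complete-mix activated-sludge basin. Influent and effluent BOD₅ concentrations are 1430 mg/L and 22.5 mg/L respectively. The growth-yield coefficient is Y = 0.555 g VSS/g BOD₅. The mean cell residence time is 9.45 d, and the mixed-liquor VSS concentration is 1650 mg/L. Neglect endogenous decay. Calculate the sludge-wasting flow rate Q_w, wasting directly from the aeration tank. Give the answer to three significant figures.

V·X = Y·Q·ΔS·θ_c gives V = 0.555 × 980 × (1430 − 22.5) × 9.45 / 1650 = 4384 m³.
For wasting at MLVSS concentration, Q_w = V/θ_c = 4384/9.45 = 464.0 m³/d.

Q_w ≈ 464 m³/d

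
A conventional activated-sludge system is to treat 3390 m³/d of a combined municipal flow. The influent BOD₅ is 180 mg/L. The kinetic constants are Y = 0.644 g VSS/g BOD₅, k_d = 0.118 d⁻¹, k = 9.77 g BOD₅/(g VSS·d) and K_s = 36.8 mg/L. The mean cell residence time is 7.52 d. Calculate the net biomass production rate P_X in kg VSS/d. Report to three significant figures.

P_X ≈ 206 kg VSS/d

From the Monod/SRT balance for a CMAS, S = K_s·(1+k_d θ_c)/[θ_c·(Y k − k_d) − 1] = 36.8 × (1 + 0.118 × 7.52) / [7.52 × (0.644 × 9.77 − 0.118) − 1] = 69.45 / 45.43 = 1.529 mg/L.
Y_obs = Y / (1 + k_d θ_c) = 0.644 / (1 + 0.118 × 7.52) = 0.644 / 1.887 = 0.3412.
Mass of BOD₅ removed per day: Q(S₀ − S) = 3390 × 178.5 g/m³ = 605.0 kg/d.
So the net sludge growth is P_X = 0.3412 × 605.0 = 206.4 kg VSS/d.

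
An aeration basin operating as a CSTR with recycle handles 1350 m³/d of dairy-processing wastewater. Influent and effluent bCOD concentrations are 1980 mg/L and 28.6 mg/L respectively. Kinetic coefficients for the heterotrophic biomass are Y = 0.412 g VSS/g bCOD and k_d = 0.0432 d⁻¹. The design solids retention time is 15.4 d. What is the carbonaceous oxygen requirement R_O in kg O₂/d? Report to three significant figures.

The observed yield is Y_obs = Y/(1 + k_d·θ_c) = 0.412 / (1 + 0.0432 × 15.4) = 0.412 / 1.665 = 0.2474 g VSS per g bCOD removed.
Substrate removed = Q·(S₀ − S) = 1350 m³/d × (1980 − 28.6) g/m³ = 2.63×10^6 g/d = 2634 kg/d.
Net sludge production P_X = 0.2474 × 2634 = 651.8 kg VSS/d.
R_O = Q·ΔS − 1.42 P_X = 2634 − 925.5 = 1709 kg O₂/d.

R_O ≈ 1710 kg O₂/d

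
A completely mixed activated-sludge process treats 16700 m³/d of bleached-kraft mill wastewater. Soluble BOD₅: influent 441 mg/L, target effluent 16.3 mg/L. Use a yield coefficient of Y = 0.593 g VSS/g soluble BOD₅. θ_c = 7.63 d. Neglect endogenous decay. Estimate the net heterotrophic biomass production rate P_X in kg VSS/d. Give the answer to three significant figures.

P_X ≈ 4210 kg VSS/d

With endogenous decay neglected, the observed yield equals the true yield: Y_obs = Y = 0.593 g VSS/g soluble BOD₅.
Mass of soluble BOD₅ removed per day: Q(S₀ − S) = 16700 × 424.7 g/m³ = 7092 kg/d.
So the net sludge growth is P_X = 0.5930 × 7092 = 4206 kg VSS/d.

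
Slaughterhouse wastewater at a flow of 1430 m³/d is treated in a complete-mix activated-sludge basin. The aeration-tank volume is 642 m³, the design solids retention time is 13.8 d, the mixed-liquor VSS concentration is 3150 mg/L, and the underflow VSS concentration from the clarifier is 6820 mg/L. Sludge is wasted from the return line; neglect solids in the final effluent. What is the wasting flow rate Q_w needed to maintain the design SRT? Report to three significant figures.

θ_c = V·X/(Q_w·X_r) when wasting from the recycle, so Q_w = V·X/(θ_c·X_r) = 642.0 × 3150 / (13.8 × 6820) = 21.49 m³/d.

Q_w ≈ 21.5 m³/d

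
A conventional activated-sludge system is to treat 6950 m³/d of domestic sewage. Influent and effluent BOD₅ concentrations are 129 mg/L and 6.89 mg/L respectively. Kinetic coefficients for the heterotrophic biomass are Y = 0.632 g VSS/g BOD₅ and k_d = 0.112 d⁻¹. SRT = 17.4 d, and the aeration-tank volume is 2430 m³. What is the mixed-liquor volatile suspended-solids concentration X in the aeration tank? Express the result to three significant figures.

X = Y·Q·ΔS·θ_c / [V·(1 + k_d θ_c)] = 0.632 × 6950 × (129 − 6.89) × 17.4 / [2430 × (1 + 0.112 × 17.4)] = 1302 mg/L.

X ≈ 1300 mg/L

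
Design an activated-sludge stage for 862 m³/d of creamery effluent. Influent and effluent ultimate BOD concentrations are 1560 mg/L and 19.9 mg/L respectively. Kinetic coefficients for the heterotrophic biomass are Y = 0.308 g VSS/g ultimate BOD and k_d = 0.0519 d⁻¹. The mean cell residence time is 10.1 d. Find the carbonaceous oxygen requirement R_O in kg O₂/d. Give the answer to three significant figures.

R_O ≈ 947 kg O₂/d

Observed yield with endogenous decay: Y_obs = Y / (1 + k_d·θ_c) = 0.308 / (1 + 0.0519 × 10.1) = 0.308 / 1.524 = 0.2021 g VSS/g ultimate BOD.
ΔS = 1560 − 19.9 = 1540 mg/L, so the substrate removal rate is 862 × 1540/1000 = 1328 kg ultimate BOD/d.
P_X = Y_obs·Q·(S₀ − S) = 0.2021 × 1328 = 268.3 kg VSS/d.
R_O = Q·ΔS − 1.42 P_X = 1328 − 380.9 = 946.6 kg O₂/d.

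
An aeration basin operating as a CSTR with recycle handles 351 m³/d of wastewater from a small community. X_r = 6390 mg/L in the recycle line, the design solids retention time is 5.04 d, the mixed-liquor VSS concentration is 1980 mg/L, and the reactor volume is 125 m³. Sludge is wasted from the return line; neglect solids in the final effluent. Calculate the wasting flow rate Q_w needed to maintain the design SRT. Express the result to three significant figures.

Q_w ≈ 7.68 m³/d

θ_c = V·X/(Q_w·X_r) when wasting from the recycle, so Q_w = V·X/(θ_c·X_r) = 125.0 × 1980 / (5.04 × 6390) = 7.685 m³/d.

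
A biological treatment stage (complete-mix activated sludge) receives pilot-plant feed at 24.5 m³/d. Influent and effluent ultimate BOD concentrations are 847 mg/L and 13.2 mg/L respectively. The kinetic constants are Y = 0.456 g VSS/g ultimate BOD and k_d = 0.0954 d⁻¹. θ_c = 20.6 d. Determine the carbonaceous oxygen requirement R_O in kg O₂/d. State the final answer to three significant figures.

R_O ≈ 16.0 kg O₂/d

Correct the yield for decay: Y_obs = Y/(1 + k_d θ_c) = 0.456 / (1 + 0.0954 × 20.6) = 0.456 / 2.965 = 0.1538.
Mass of ultimate BOD removed per day: Q(S₀ − S) = 24.5 × 833.8 g/m³ = 20.43 kg/d.
Net sludge production P_X = 0.1538 × 20.43 = 3.141 kg VSS/d.
R_O = Q·ΔS − 1.42 P_X = 20.43 − 4.461 = 15.97 kg O₂/d.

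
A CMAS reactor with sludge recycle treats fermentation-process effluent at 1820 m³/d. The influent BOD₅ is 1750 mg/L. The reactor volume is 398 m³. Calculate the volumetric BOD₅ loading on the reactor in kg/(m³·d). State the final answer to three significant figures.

L_v ≈ 8.00 kg BOD₅/(m³·d)

Applied BOD₅ load per unit volume = Q·S₀/V = (1820 × 1750/1000)/398.0 = 8.003 kg BOD₅·m⁻³·d⁻¹.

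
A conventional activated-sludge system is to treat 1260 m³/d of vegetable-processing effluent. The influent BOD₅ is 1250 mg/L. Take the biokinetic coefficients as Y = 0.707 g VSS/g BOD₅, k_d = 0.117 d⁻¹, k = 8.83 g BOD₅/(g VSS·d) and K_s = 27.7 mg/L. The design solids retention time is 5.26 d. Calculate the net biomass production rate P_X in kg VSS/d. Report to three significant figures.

P_X ≈ 689 kg VSS/d

From the Monod/SRT balance for a CMAS, S = K_s·(1+k_d θ_c)/[θ_c·(Y k − k_d) − 1] = 27.7 × (1 + 0.117 × 5.26) / [5.26 × (0.707 × 8.83 − 0.117) − 1] = 44.75 / 31.22 = 1.433 mg/L.
The observed yield is Y_obs = Y/(1 + k_d·θ_c) = 0.707 / (1 + 0.117 × 5.26) = 0.707 / 1.615 = 0.4377 g VSS per g BOD₅ removed.
Substrate removed = Q·(S₀ − S) = 1260 m³/d × (1250 − 1.43) g/m³ = 1.57×10^6 g/d = 1573 kg/d.
Biomass produced: P_X = Y_obs·Q·ΔS = 0.4377 × 1573 ≈ 688.5 kg VSS/d.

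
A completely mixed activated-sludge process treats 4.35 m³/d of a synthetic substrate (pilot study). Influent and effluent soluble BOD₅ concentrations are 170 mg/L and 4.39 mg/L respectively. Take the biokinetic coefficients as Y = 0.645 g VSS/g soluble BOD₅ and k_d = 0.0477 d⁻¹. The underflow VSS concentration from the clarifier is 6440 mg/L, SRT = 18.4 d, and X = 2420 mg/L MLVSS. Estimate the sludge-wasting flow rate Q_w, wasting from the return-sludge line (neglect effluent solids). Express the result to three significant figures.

From the SRT design equation V = Y Q (S₀−S) θ_c / [X (1 + k_d θ_c)] = 0.645 × 4.35 × (170 − 4.39) × 18.4 / [2420 × (1 + 0.0477 × 18.4)] = 8.55×10^3 / 4544 = 1.882 m³.
Q_w = (V·X)/(θ_c X_r) = 1.882 × 2420 / (18.4 × 6440) = 0.03843 m³/d.

Q_w ≈ 0.0384 m³/d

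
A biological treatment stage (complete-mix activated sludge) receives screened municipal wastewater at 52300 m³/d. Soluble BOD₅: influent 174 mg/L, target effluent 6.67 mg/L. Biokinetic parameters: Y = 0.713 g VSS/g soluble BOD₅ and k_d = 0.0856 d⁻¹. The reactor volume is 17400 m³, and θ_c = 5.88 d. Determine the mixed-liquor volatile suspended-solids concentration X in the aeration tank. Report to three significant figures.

Solving the biomass balance for X: X = Y Q (S₀−S) θ_c / [V (1+k_d θ_c)] = 0.713 × 52300 × (174 − 6.67) × 5.88 / [17400 × (1 + 0.0856 × 5.88)] = 1403 mg/L.

X ≈ 1400 mg/L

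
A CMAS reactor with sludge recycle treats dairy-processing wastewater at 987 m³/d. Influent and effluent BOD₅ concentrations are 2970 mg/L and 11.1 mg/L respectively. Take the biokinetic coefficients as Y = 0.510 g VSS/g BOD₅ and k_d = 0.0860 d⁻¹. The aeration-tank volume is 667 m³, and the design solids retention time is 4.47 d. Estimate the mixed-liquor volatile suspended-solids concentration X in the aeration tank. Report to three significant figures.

Solving the biomass balance for X: X = Y Q (S₀−S) θ_c / [V (1+k_d θ_c)] = 0.510 × 987 × (2970 − 11.1) × 4.47 / [667 × (1 + 0.0860 × 4.47)] = 7210 mg/L.

X ≈ 7210 mg/L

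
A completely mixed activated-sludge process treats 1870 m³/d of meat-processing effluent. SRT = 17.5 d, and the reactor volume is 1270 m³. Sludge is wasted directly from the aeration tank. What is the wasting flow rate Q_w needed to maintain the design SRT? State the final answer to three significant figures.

Wasting from the aeration tank: Q_w = V / θ_c = 1270 / 17.5 = 72.57 m³/d.

Q_w ≈ 72.6 m³/d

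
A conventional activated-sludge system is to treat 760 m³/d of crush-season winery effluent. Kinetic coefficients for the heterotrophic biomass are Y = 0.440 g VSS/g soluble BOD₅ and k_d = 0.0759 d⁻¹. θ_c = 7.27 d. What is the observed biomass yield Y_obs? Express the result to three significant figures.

The observed yield is Y_obs = Y/(1 + k_d·θ_c) = 0.440 / (1 + 0.0759 × 7.27) = 0.440 / 1.552 = 0.2835 g VSS per g soluble BOD₅ removed.

Y_obs ≈ 0.284 g VSS/g soluble BOD₅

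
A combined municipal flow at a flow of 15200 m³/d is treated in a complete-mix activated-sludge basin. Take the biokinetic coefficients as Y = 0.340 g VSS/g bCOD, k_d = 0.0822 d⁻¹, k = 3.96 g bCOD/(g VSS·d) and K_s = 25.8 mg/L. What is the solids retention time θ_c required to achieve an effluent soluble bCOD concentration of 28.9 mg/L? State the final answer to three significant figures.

θ_c ≈ 1.59 d

Specific growth rate at S = 28.9 mg/L: μ = YkS/(K_s+S) = 0.340·3.96·28.9/(25.8+28.9) = 0.7114 d⁻¹.
1/θ_c = 0.7114 − 0.0822 = 0.6292 d⁻¹, so θ_c = 1.589 d.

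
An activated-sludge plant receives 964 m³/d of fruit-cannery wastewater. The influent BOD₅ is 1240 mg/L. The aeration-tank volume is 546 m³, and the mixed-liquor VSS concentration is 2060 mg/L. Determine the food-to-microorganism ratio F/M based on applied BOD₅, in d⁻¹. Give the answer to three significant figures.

F/M ≈ 1.06 d⁻¹

Food-to-microorganism ratio F/M = Q S₀ / (V X) = 964 × 1240 / (546.0 × 2060) = 1.063 d⁻¹.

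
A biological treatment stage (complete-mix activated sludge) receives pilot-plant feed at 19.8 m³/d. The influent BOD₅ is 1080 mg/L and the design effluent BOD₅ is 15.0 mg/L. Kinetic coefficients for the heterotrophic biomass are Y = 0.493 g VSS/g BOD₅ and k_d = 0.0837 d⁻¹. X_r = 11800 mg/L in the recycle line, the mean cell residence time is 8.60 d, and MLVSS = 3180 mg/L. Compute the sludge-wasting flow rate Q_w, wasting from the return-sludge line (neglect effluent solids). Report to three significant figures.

From the SRT design equation V = Y Q (S₀−S) θ_c / [X (1 + k_d θ_c)] = 0.493 × 19.8 × (1080 − 15.0) × 8.60 / [3180 × (1 + 0.0837 × 8.60)] = 8.94×10^4 / 5469 = 16.35 m³.
Q_w = (V·X)/(θ_c X_r) = 16.35 × 3180 / (8.60 × 11800) = 0.5123 m³/d.

Q_w ≈ 0.512 m³/d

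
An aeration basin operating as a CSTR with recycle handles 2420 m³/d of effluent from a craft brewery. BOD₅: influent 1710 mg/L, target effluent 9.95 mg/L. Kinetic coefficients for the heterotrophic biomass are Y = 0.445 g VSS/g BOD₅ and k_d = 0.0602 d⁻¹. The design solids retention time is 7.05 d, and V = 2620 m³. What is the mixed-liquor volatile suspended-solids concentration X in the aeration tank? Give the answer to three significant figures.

X ≈ 3460 mg/L

Solving the biomass balance for X: X = Y Q (S₀−S) θ_c / [V (1+k_d θ_c)] = 0.445 × 2420 × (1710 − 9.95) × 7.05 / [2620 × (1 + 0.0602 × 7.05)] = 3459 mg/L.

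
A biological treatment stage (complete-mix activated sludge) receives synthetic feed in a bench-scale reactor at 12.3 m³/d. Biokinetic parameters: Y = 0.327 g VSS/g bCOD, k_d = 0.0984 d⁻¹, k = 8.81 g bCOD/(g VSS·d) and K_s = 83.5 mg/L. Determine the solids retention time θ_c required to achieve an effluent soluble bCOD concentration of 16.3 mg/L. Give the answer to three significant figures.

θ_c ≈ 2.69 d

From 1/θ_c = Y·k·S/(K_s + S) − k_d: Y·k·S/(K_s+S) = 0.327 × 8.81 × 16.3 / (83.5 + 16.3) = 0.4705 d⁻¹.
Then 1/θ_c = μ − k_d = 0.4705 − 0.0984 = 0.3721 d⁻¹, giving θ_c = 2.687 d.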